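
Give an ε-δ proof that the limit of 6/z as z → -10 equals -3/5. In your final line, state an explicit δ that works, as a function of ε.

Let ε > 0. We seek δ > 0 such that 0 < |z + 10| < δ implies |6/z + 3/5| < ε.
|6/z + 3/5| = 6·|-10 − z|/(10·|z|) = 6|z + 10|/(10|z|).
Require δ ≤ 5 so that |z| > 10 − 5 = 5, hence 10|z| > 50.
Then |6/z + 3/5| < 6|z + 10|/50, which is < ε when |z + 10| < (25/3)ε.
Take δ = min(5, (25/3)ε). Then 0 < |z + 10| < δ gives both |z + 10| < 5 and |z + 10| < (25/3)ε, so |6/z + 3/5| < ε.

δ = min(5, (25/3)ε)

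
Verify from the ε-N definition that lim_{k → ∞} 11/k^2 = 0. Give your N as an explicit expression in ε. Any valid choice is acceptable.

Suppose ε > 0. For k ≥ 1, |11/k^2 − 0| = 11/k^2.
11/k^2 < ε ⇔ k^2 > 11/ε ⇔ k > (11/ε)^{1/2}.
Take N = (11/ε)^{1/2}. Then k > N implies 11/k^2 < ε.

N = (11/ε)^{1/2}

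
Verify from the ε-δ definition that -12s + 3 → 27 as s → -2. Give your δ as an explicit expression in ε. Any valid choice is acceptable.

δ = ε/12

Let ε > 0. We need δ > 0 so that 0 < |s + 2| < δ implies |(-12s + 3) − 27| < ε.
Since (-12s + 3) − 27 = -12(s + 2), we have |(-12s + 3) − 27| = 12|s + 2|.
Thus it suffices that |s + 2| < ε/12.
Take δ = ε/12. If 0 < |s + 2| < δ then |(-12s + 3) − 27| = 12|s + 2| < 12·(ε/12) = ε.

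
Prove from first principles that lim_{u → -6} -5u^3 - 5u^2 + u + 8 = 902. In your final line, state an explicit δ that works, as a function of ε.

Fix ε > 0. We want δ > 0 such that 0 < |u + 6| < δ implies |(-5u^3 - 5u^2 + u + 8) − 902| < ε.
(-5u^3 - 5u^2 + u + 8) − 902 = -5u^3 - 5u^2 + u - 894 = (u + 6)(-5u^2 + 25u - 149).
So |(-5u^3 - 5u^2 + u + 8) − 902| = |u + 6|·|-5u^2 + 25u - 149|.
Assume first that |u + 6| < 2, so |u| < 8. Then |-5u^2 + 25u - 149| ≤ 5·8^2 + 25·8 + 149 = 669.
Hence |(-5u^3 - 5u^2 + u + 8) − 902| ≤ 669|u + 6| < ε provided |u + 6| < ε/669.
Choosing δ = min(2, ε/669) ensures both conditions, hence |(-5u^3 - 5u^2 + u + 8) − 902| < ε.

δ = min(2, ε/669)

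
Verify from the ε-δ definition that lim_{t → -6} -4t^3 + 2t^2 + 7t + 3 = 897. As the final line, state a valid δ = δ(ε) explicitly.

δ = min(2, ε/613)

Suppose ε > 0. We want δ > 0 such that 0 < |t + 6| < δ implies |(-4t^3 + 2t^2 + 7t + 3) − 897| < ε.
(-4t^3 + 2t^2 + 7t + 3) − 897 = -4t^3 + 2t^2 + 7t - 894 = (t + 6)(-4t^2 + 26t - 149).
So |(-4t^3 + 2t^2 + 7t + 3) − 897| = |t + 6|·|-4t^2 + 26t - 149|.
Require δ ≤ 2. Then |t + 6| < 2 gives |t| < 8, and by the triangle inequality |-4t^2 + 26t - 149| ≤ 4·8^2 + 26·8 + 149 = 613.
Hence |(-4t^3 + 2t^2 + 7t + 3) − 897| ≤ 613|t + 6| < ε provided |t + 6| < ε/613.
Take δ = min(2, ε/613). Then 0 < |t + 6| < δ gives both |t + 6| < 2 and |t + 6| < ε/613, so |(-4t^3 + 2t^2 + 7t + 3) − 897| < ε.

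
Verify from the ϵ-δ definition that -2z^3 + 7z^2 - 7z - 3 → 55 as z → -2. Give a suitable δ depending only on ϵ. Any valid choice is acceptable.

Suppose ϵ > 0. We want δ > 0 such that 0 < |z + 2| < δ implies |(-2z^3 + 7z^2 - 7z - 3) − 55| < ϵ.
(-2z^3 + 7z^2 - 7z - 3) − 55 = -2z^3 + 7z^2 - 7z - 58 = (z + 2)(-2z^2 + 11z - 29).
So |(-2z^3 + 7z^2 - 7z - 3) − 55| = |z + 2|·|-2z^2 + 11z - 29|.
Assume first that |z + 2| < 1, so |z| < 3. Then |-2z^2 + 11z - 29| ≤ 2·3^2 + 11·3 + 29 = 80.
Hence |(-2z^3 + 7z^2 - 7z - 3) − 55| ≤ 80|z + 2| < ϵ provided |z + 2| < ϵ/80.
Take δ = min(1, ϵ/80). Then 0 < |z + 2| < δ gives both |z + 2| < 1 and |z + 2| < ϵ/80, so |(-2z^3 + 7z^2 - 7z - 3) − 55| < ϵ.

δ = min(1, ϵ/80)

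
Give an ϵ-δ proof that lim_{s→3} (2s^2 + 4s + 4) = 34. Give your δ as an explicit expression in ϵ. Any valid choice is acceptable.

Fix ϵ > 0. We want δ > 0 such that 0 < |s − 3| < δ implies |(2s^2 + 4s + 4) − 34| < ϵ.
(2s^2 + 4s + 4) − 34 = 2s^2 + 4s - 30 = (s − 3)(2s + 10).
So |(2s^2 + 4s + 4) − 34| = |s − 3|·|2s + 10|.
Require δ ≤ 1. Then |s − 3| < 1 gives |s| < 4, and by the triangle inequality |2s + 10| ≤ 2·4 + 10 = 18.
Hence |(2s^2 + 4s + 4) − 34| ≤ 18|s − 3| < ϵ provided |s − 3| < ϵ/18.
Take δ = min(1, ϵ/18). Then 0 < |s − 3| < δ gives both |s − 3| < 1 and |s − 3| < ϵ/18, so |(2s^2 + 4s + 4) − 34| < ϵ.

δ = min(1, ϵ/18)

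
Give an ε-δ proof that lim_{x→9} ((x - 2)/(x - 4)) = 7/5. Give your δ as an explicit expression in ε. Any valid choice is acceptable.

δ = min(5/2, (25/4)ε)

Suppose ε > 0. We want δ > 0 with 0 < |x − 9| < δ ⇒ |(x - 2)/(x - 4) − (7/5)| < ε.
Combining over a common denominator, (x - 2)/(x - 4) − (7/5) = [(x - 2)·5 − 7·(x - 4)] / [5·(x - 4)] = -2(x − 9) / (5(x - 4)).
So |(x - 2)/(x - 4) − (7/5)| = 2|x − 9| / (5·|x − 4|).
Require δ ≤ 5/2, so |x − 4| ≥ |5| − |x − 9| > 5 − 5/2 = 5/2.
Hence |(x - 2)/(x - 4) − (7/5)| < 2|x − 9|/(5·(5/2)) = (4/25)|x − 9|, which is < ε once |x − 9| < (25/4)ε.
Take δ = min(5/2, (25/4)ε). Then 0 < |x − 9| < δ forces both bounds, so |(x - 2)/(x - 4) − (7/5)| < ε.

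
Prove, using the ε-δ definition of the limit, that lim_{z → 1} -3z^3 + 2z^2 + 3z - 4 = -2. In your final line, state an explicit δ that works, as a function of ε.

Fix ε > 0. We want δ > 0 such that 0 < |z − 1| < δ implies |(-3z^3 + 2z^2 + 3z - 4) + 2| < ε.
(-3z^3 + 2z^2 + 3z - 4) + 2 = -3z^3 + 2z^2 + 3z - 2 = (z − 1)(-3z^2 - z + 2).
So |(-3z^3 + 2z^2 + 3z - 4) + 2| = |z − 1|·|-3z^2 - z + 2|.
Require δ ≤ 1. Then |z − 1| < 1 gives |z| < 2, and by the triangle inequality |-3z^2 - z + 2| ≤ 3·2^2 + 2 + 2 = 16.
Hence |(-3z^3 + 2z^2 + 3z - 4) + 2| ≤ 16|z − 1| < ε provided |z − 1| < ε/16.
Take δ = min(1, ε/16). Then 0 < |z − 1| < δ gives both |z − 1| < 1 and |z − 1| < ε/16, so |(-3z^3 + 2z^2 + 3z - 4) + 2| < ε.

δ = min(1, ε/16)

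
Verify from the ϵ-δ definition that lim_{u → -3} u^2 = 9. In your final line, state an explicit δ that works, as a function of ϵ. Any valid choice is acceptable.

δ = min(1, ϵ/7)

Let ϵ > 0. We want δ > 0 such that 0 < |u + 3| < δ implies |(u^2) − 9| < ϵ.
(u^2) − 9 = u^2 - 9 = (u + 3)(u - 3).
So |(u^2) − 9| = |u + 3|·|u - 3|.
Require δ ≤ 1. Then |u + 3| < 1 gives |u| < 4, and by the triangle inequality |u - 3| ≤ 4 + 3 = 7.
Hence |(u^2) − 9| ≤ 7|u + 3| < ϵ provided |u + 3| < ϵ/7.
Choosing δ = min(1, ϵ/7) ensures both conditions, hence |(u^2) − 9| < ϵ.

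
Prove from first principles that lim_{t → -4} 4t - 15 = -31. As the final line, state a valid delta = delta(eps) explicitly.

Fix eps > 0. We need delta > 0 so that 0 < |t + 4| < delta implies |(4t - 15) + 31| < eps.
Since (4t - 15) + 31 = 4(t + 4), we have |(4t - 15) + 31| = 4|t + 4|.
Thus it suffices that |t + 4| < eps/4.
Take delta = eps/4. If 0 < |t + 4| < delta then |(4t - 15) + 31| = 4|t + 4| < 4·(eps/4) = eps.

delta = eps/4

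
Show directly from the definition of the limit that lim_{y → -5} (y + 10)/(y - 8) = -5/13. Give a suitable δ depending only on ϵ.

Let ϵ > 0 be given. We want δ > 0 with 0 < |y + 5| < δ ⇒ |(y + 10)/(y - 8) + 5/13| < ϵ.
Combining over a common denominator, (y + 10)/(y - 8) + 5/13 = [(y + 10)·(-13) − 5·(y - 8)] / [(-13)·(y - 8)] = -18(y + 5) / ((-13)(y - 8)).
So |(y + 10)/(y - 8) + 5/13| = 18|y + 5| / (13·|y − 8|).
Restrict δ ≤ 13/2. Then |y + 5| < 13/2 gives |y − 8| = |(y + 5) + (-13)| ≥ 13 − 13/2 = 13/2.
Hence |(y + 10)/(y - 8) + 5/13| < 18|y + 5|/(13·(13/2)) = (36/169)|y + 5|, which is < ϵ once |y + 5| < (169/36)ϵ.
Take δ = min(13/2, (169/36)ϵ). Then 0 < |y + 5| < δ forces both bounds, so |(y + 10)/(y - 8) + 5/13| < ϵ.

δ = min(13/2, (169/36)ϵ)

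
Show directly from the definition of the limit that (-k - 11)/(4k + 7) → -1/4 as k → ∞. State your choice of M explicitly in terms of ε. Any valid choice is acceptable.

M = (37/16)/ε

Fix ε > 0. For k ≥ 1, |(-k - 11)/(4k + 7) + 1/4| = |-37|/(4(4k + 7)) = 37/(4(4k + 7)).
Since 4k + 7 ≥ 4k for k ≥ 1, this is ≤ 37/(4·4k) = (37/16)/k.
So |(-k - 11)/(4k + 7) + 1/4| < ε whenever k > (37/16)/ε.
Take M = (37/16)/ε. If k > M then |(-k - 11)/(4k + 7) + 1/4| ≤ (37/16)/k < ε.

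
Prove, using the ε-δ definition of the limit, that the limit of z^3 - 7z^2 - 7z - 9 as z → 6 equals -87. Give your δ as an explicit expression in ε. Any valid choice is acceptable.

δ = min(2, ε/85)

Fix ε > 0. We want δ > 0 such that 0 < |z − 6| < δ implies |(z^3 - 7z^2 - 7z - 9) + 87| < ε.
(z^3 - 7z^2 - 7z - 9) + 87 = z^3 - 7z^2 - 7z + 78 = (z − 6)(z^2 - z - 13).
So |(z^3 - 7z^2 - 7z - 9) + 87| = |z − 6|·|z^2 - z - 13|.
Require δ ≤ 2. Then |z − 6| < 2 gives |z| < 8, and by the triangle inequality |z^2 - z - 13| ≤ 8^2 + 8 + 13 = 85.
Hence |(z^3 - 7z^2 - 7z - 9) + 87| ≤ 85|z − 6| < ε provided |z − 6| < ε/85.
Choosing δ = min(2, ε/85) ensures both conditions, hence |(z^3 - 7z^2 - 7z - 9) + 87| < ε.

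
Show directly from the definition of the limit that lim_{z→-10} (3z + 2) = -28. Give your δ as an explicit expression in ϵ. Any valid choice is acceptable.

δ = ϵ/3

Let ϵ > 0. We need δ > 0 so that 0 < |z + 10| < δ implies |(3z + 2) + 28| < ϵ.
Since (3z + 2) + 28 = 3(z + 10), we have |(3z + 2) + 28| = 3|z + 10|.
So 3|z + 10| < ϵ exactly when |z + 10| < ϵ/3.
Take δ = ϵ/3. If 0 < |z + 10| < δ then |(3z + 2) + 28| = 3|z + 10| < 3·(ϵ/3) = ϵ.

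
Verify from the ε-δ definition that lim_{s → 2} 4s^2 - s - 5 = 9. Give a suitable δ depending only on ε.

Let ε > 0 be given. We want δ > 0 such that 0 < |s − 2| < δ implies |(4s^2 - s - 5) − 9| < ε.
(4s^2 - s - 5) − 9 = 4s^2 - s - 14 = (s − 2)(4s + 7).
So |(4s^2 - s - 5) − 9| = |s − 2|·|4s + 7|.
Assume first that |s − 2| < 1, so |s| < 3. Then |4s + 7| ≤ 4·3 + 7 = 19.
Hence |(4s^2 - s - 5) − 9| ≤ 19|s − 2| < ε provided |s − 2| < ε/19.
Take δ = min(1, ε/19). Then 0 < |s − 2| < δ gives both |s − 2| < 1 and |s − 2| < ε/19, so |(4s^2 - s - 5) − 9| < ε.

δ = min(1, ε/19)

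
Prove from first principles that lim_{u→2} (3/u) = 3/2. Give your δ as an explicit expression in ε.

δ = min(1, (2/3)ε)

Fix ε > 0. We seek δ > 0 such that 0 < |u − 2| < δ implies |3/u − (3/2)| < ε.
|3/u − (3/2)| = 3·|2 − u|/(2·|u|) = 3|u − 2|/(2|u|).
Restrict δ ≤ 1. Then |u − 2| < 1 gives |u| > 1, so 2|u| > 2.
Then |3/u − (3/2)| < 3|u − 2|/2, which is < ε when |u − 2| < (2/3)ε.
Take δ = min(1, (2/3)ε). Then 0 < |u − 2| < δ gives both |u − 2| < 1 and |u − 2| < (2/3)ε, so |3/u − (3/2)| < ε.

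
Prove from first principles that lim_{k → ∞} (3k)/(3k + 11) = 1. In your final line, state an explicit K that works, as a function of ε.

Suppose ε > 0. For k ≥ 1, |(3k)/(3k + 11) − 1| = |-33|/(3(3k + 11)) = 33/(3(3k + 11)).
Since 3k + 11 ≥ 3k for k ≥ 1, this is ≤ 33/(3·3k) = (11/3)/k.
So |(3k)/(3k + 11) − 1| < ε whenever k > (11/3)/ε.
Take K = (11/3)/ε. If k > K then |(3k)/(3k + 11) − 1| ≤ (11/3)/k < ε.

K = (11/3)/ε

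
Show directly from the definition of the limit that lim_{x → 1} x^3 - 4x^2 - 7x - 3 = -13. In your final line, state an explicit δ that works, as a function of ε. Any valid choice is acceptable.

Suppose ε > 0. We want δ > 0 such that 0 < |x − 1| < δ implies |(x^3 - 4x^2 - 7x - 3) + 13| < ε.
(x^3 - 4x^2 - 7x - 3) + 13 = x^3 - 4x^2 - 7x + 10 = (x − 1)(x^2 - 3x - 10).
So |(x^3 - 4x^2 - 7x - 3) + 13| = |x − 1|·|x^2 - 3x - 10|.
Assume first that |x − 1| < 1, so |x| < 2. Then |x^2 - 3x - 10| ≤ 2^2 + 3·2 + 10 = 20.
Hence |(x^3 - 4x^2 - 7x - 3) + 13| ≤ 20|x − 1| < ε provided |x − 1| < ε/20.
Take δ = min(1, ε/20). Then 0 < |x − 1| < δ gives both |x − 1| < 1 and |x − 1| < ε/20, so |(x^3 - 4x^2 - 7x - 3) + 13| < ε.

δ = min(1, ε/20)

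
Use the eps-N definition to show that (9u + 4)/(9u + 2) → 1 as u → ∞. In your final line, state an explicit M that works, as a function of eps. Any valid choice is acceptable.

M = (2/9)/eps

Let eps > 0. We seek M > 0 such that u > M implies |(9u + 4)/(9u + 2) − 1| < eps.
(9u + 4)/(9u + 2) − 1 = (9(9u + 4) − 9(9u + 2)) / (9(9u + 2)) = 18/(9(9u + 2)).
For u > 0 we have 9u + 2 > 9u, so |(9u + 4)/(9u + 2) − 1| = 18/(9(9u + 2)) < 18/(9·9u) = (2/9)/u.
Thus |(9u + 4)/(9u + 2) − 1| < eps whenever u > (2/9)/eps.
Take M = (2/9)/eps. If u > M then |(9u + 4)/(9u + 2) − 1| < (2/9)/u < eps.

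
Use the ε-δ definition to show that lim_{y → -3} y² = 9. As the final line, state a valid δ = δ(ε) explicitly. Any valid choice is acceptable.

δ = min(1, ε/7)

Fix ε > 0. We seek δ > 0 with 0 < |y + 3| < δ ⇒ |y² − 9| < ε.
Factor: y² − 9 = (y + 3)(y - 3), so |y² − 9| = |y + 3|·|y - 3|.
Impose δ ≤ 1 so that |y| < 4; then |y - 3| ≤ 7.
Hence |y² − 9| ≤ 7|y + 3|, which is < ε once |y + 3| < ε/7.
Take δ = min(1, ε/7). If 0 < |y + 3| < δ then both bounds hold and |y² − 9| ≤ 7|y + 3| < 7·(ε/7) = ε.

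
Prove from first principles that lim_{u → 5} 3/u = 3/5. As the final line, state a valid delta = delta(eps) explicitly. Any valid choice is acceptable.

Let eps > 0 be given. We seek delta > 0 such that 0 < |u − 5| < delta implies |3/u − (3/5)| < eps.
|3/u − (3/5)| = 3·|5 − u|/(5·|u|) = 3|u − 5|/(5|u|).
Require delta ≤ 5/2 so that |u| > 5 − 5/2 = 5/2, hence 5|u| > 25/2.
Then |3/u − (3/5)| < 3|u − 5|/(25/2), which is < eps when |u − 5| < (25/6)eps.
Take delta = min(5/2, (25/6)eps). Then 0 < |u − 5| < delta gives both |u − 5| < 5/2 and |u − 5| < (25/6)eps, so |3/u − (3/5)| < eps.

delta = min(5/2, (25/6)eps)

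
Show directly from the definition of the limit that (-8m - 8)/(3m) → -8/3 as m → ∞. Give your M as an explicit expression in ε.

Fix ε > 0. For m ≥ 1, |(-8m - 8)/(3m) + 8/3| = |-24|/(3(3m)) = 24/(3(3m)).
Since 3m ≥ 3m for m ≥ 1, this is ≤ 24/(3·3m) = (8/3)/m.
So |(-8m - 8)/(3m) + 8/3| < ε whenever m > (8/3)/ε.
Take M = (8/3)/ε. If m > M then |(-8m - 8)/(3m) + 8/3| ≤ (8/3)/m < ε.

M = (8/3)/ε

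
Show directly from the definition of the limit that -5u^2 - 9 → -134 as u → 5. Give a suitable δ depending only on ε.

Let ε > 0 be given. We want δ > 0 such that 0 < |u − 5| < δ implies |(-5u^2 - 9) + 134| < ε.
(-5u^2 - 9) + 134 = -5u^2 + 125 = (u − 5)(-5u - 25).
So |(-5u^2 - 9) + 134| = |u − 5|·|-5u - 25|.
Assume first that |u − 5| < 2, so |u| < 7. Then |-5u - 25| ≤ 5·7 + 25 = 60.
Hence |(-5u^2 - 9) + 134| ≤ 60|u − 5| < ε provided |u − 5| < ε/60.
Choosing δ = min(2, ε/60) ensures both conditions, hence |(-5u^2 - 9) + 134| < ε.

δ = min(2, ε/60)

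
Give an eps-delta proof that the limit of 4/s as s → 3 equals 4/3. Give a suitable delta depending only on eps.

Fix eps > 0. We seek delta > 0 such that 0 < |s − 3| < delta implies |4/s − (4/3)| < eps.
|4/s − (4/3)| = 4·|3 − s|/(3·|s|) = 4|s − 3|/(3|s|).
Require delta ≤ 3/2 so that |s| > 3 − 3/2 = 3/2, hence 3|s| > 9/2.
Then |4/s − (4/3)| < 4|s − 3|/(9/2), which is < eps when |s − 3| < (9/8)eps.
Take delta = min(3/2, (9/8)eps). Then 0 < |s − 3| < delta gives both |s − 3| < 3/2 and |s − 3| < (9/8)eps, so |4/s − (4/3)| < eps.

delta = min(3/2, (9/8)eps)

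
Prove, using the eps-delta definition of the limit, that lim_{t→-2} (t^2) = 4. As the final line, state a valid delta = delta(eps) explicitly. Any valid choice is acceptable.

Fix eps > 0. We seek delta > 0 with 0 < |t + 2| < delta ⇒ |t^2 − 4| < eps.
Factor: t^2 − 4 = (t + 2)(t - 2), so |t^2 − 4| = |t + 2|·|t - 2|.
Impose delta ≤ 2 so that |t| < 4; then |t - 2| ≤ 6.
Hence |t^2 − 4| ≤ 6|t + 2|, which is < eps once |t + 2| < eps/6.
Take delta = min(2, eps/6). If 0 < |t + 2| < delta then both bounds hold and |t^2 − 4| ≤ 6|t + 2| < 6·(eps/6) = eps.

delta = min(2, eps/6)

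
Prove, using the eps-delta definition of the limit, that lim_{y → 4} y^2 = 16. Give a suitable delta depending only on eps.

Let eps > 0 be given. We seek delta > 0 with 0 < |y − 4| < delta ⇒ |y^2 − 16| < eps.
Factor: y^2 − 16 = (y − 4)(y + 4), so |y^2 − 16| = |y − 4|·|y + 4|.
Restrict delta ≤ 1. Then |y − 4| < 1 gives |y| < 5, so by the triangle inequality |y + 4| ≤ 5 + 4 = 9.
Hence |y^2 − 16| ≤ 9|y − 4|, which is < eps once |y − 4| < eps/9.
Take delta = min(1, eps/9). If 0 < |y − 4| < delta then both bounds hold and |y^2 − 16| ≤ 9|y − 4| < 9·(eps/9) = eps.

delta = min(1, eps/9)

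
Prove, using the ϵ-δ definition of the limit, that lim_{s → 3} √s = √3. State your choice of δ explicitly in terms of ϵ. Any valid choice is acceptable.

δ = min(3, √3·ϵ)

Fix ϵ > 0. We want δ > 0 such that 0 < |s − 3| < δ implies |√s − √3| < ϵ.
Multiplying by the conjugate, |√s − √3| = |s − 3|/(√s + √3).
Restrict δ ≤ 3 so that |s − 3| < 3 forces s > 0, and then √s + √3 > √3.
Hence |√s − √3| < |s − 3|/√3, which is < ϵ once |s − 3| < √3·ϵ.
Take δ = min(3, √3·ϵ). If 0 < |s − 3| < δ then s > 0 and |√s − √3| < |s − 3|/√3 < ϵ.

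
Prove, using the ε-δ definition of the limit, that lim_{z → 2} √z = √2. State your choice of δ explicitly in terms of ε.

Fix ε > 0. We want δ > 0 such that 0 < |z − 2| < δ implies |√z − √2| < ε.
Rationalise: √z − √2 = (z − 2)/(√z + √2), so |√z − √2| = |z − 2|/(√z + √2).
Restrict δ ≤ 2 so that |z − 2| < 2 forces z > 0, and then √z + √2 > √2.
Hence |√z − √2| < |z − 2|/√2, which is < ε once |z − 2| < √2·ε.
Take δ = min(2, √2·ε). If 0 < |z − 2| < δ then z > 0 and |√z − √2| < |z − 2|/√2 < ε.

δ = min(2, √2·ε)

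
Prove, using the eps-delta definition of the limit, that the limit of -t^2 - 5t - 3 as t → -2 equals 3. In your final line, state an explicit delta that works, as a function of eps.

Fix eps > 0. We want delta > 0 such that 0 < |t + 2| < delta implies |(-t^2 - 5t - 3) − 3| < eps.
(-t^2 - 5t - 3) − 3 = -t^2 - 5t - 6 = (t + 2)(-t - 3).
So |(-t^2 - 5t - 3) − 3| = |t + 2|·|-t - 3|.
Require delta ≤ 1. Then |t + 2| < 1 gives |t| < 3, and by the triangle inequality |-t - 3| ≤ 3 + 3 = 6.
Hence |(-t^2 - 5t - 3) − 3| ≤ 6|t + 2| < eps provided |t + 2| < eps/6.
Choosing delta = min(1, eps/6) ensures both conditions, hence |(-t^2 - 5t - 3) − 3| < eps.

delta = min(1, eps/6)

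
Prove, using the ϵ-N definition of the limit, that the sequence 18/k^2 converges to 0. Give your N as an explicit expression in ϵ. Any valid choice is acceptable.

N = (18/ϵ)^{1/2}

Fix ϵ > 0. For k ≥ 1, |18/k^2 − 0| = 18/k^2.
18/k^2 < ϵ ⇔ k^2 > 18/ϵ ⇔ k > (18/ϵ)^{1/2}.
Take N = (18/ϵ)^{1/2}. Then k > N implies 18/k^2 < ϵ.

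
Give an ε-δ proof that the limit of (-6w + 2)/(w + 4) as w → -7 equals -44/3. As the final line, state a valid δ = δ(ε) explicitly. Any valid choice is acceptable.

δ = min(3/2, (9/52)ε)

Let ε > 0 be given. We want δ > 0 with 0 < |w + 7| < δ ⇒ |(-6w + 2)/(w + 4) + 44/3| < ε.
Combining over a common denominator, (-6w + 2)/(w + 4) + 44/3 = [(-6w + 2)·(-3) − 44·(w + 4)] / [(-3)·(w + 4)] = -26(w + 7) / ((-3)(w + 4)).
So |(-6w + 2)/(w + 4) + 44/3| = 26|w + 7| / (3·|w + 4|).
Restrict δ ≤ 3/2. Then |w + 7| < 3/2 gives |w + 4| = |(w + 7) + (-3)| ≥ 3 − 3/2 = 3/2.
Hence |(-6w + 2)/(w + 4) + 44/3| < 26|w + 7|/(3·(3/2)) = (52/9)|w + 7|, which is < ε once |w + 7| < (9/52)ε.
Take δ = min(3/2, (9/52)ε). Then 0 < |w + 7| < δ forces both bounds, so |(-6w + 2)/(w + 4) + 44/3| < ε.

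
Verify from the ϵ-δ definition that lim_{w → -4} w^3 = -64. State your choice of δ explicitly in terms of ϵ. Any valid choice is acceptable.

δ = min(1, ϵ/61)

Fix ϵ > 0. We seek δ > 0 with 0 < |w + 4| < δ ⇒ |w^3 + 64| < ϵ.
Factor: w^3 + 64 = (w + 4)(w^2 - 4w + 16), so |w^3 + 64| = |w + 4|·|w^2 - 4w + 16|.
Impose δ ≤ 1 so that |w| < 5; then |w^2 - 4w + 16| ≤ 61.
Hence |w^3 + 64| ≤ 61|w + 4|, which is < ϵ once |w + 4| < ϵ/61.
Take δ = min(1, ϵ/61). If 0 < |w + 4| < δ then both bounds hold and |w^3 + 64| ≤ 61|w + 4| < 61·(ϵ/61) = ϵ.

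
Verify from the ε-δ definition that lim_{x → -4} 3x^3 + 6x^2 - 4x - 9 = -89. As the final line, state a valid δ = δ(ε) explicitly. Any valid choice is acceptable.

δ = min(1, ε/125)

Suppose ε > 0. We want δ > 0 such that 0 < |x + 4| < δ implies |(3x^3 + 6x^2 - 4x - 9) + 89| < ε.
(3x^3 + 6x^2 - 4x - 9) + 89 = 3x^3 + 6x^2 - 4x + 80 = (x + 4)(3x^2 - 6x + 20).
So |(3x^3 + 6x^2 - 4x - 9) + 89| = |x + 4|·|3x^2 - 6x + 20|.
Assume first that |x + 4| < 1, so |x| < 5. Then |3x^2 - 6x + 20| ≤ 3·5^2 + 6·5 + 20 = 125.
Hence |(3x^3 + 6x^2 - 4x - 9) + 89| ≤ 125|x + 4| < ε provided |x + 4| < ε/125.
Choosing δ = min(1, ε/125) ensures both conditions, hence |(3x^3 + 6x^2 - 4x - 9) + 89| < ε.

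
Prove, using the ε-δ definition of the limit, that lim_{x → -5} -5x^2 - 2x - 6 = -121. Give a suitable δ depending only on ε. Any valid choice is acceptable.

δ = min(2, ε/58)

Fix ε > 0. We want δ > 0 such that 0 < |x + 5| < δ implies |(-5x^2 - 2x - 6) + 121| < ε.
(-5x^2 - 2x - 6) + 121 = -5x^2 - 2x + 115 = (x + 5)(-5x + 23).
So |(-5x^2 - 2x - 6) + 121| = |x + 5|·|-5x + 23|.
Assume first that |x + 5| < 2, so |x| < 7. Then |-5x + 23| ≤ 5·7 + 23 = 58.
Hence |(-5x^2 - 2x - 6) + 121| ≤ 58|x + 5| < ε provided |x + 5| < ε/58.
Take δ = min(2, ε/58). Then 0 < |x + 5| < δ gives both |x + 5| < 2 and |x + 5| < ε/58, so |(-5x^2 - 2x - 6) + 121| < ε.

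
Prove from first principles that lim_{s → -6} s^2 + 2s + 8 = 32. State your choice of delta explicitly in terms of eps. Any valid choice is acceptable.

delta = min(2, eps/12)

Let eps > 0 be given. We want delta > 0 such that 0 < |s + 6| < delta implies |(s^2 + 2s + 8) − 32| < eps.
(s^2 + 2s + 8) − 32 = s^2 + 2s - 24 = (s + 6)(s - 4).
So |(s^2 + 2s + 8) − 32| = |s + 6|·|s - 4|.
Assume first that |s + 6| < 2, so |s| < 8. Then |s - 4| ≤ 8 + 4 = 12.
Hence |(s^2 + 2s + 8) − 32| ≤ 12|s + 6| < eps provided |s + 6| < eps/12.
Choosing delta = min(2, eps/12) ensures both conditions, hence |(s^2 + 2s + 8) − 32| < eps.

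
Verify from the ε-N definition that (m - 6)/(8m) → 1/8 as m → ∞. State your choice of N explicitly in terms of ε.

N = (3/4)/ε

Fix ε > 0. For m ≥ 1, |(m - 6)/(8m) − (1/8)| = |-48|/(8(8m)) = 48/(8(8m)).
Since 8m ≥ 8m for m ≥ 1, this is ≤ 48/(8·8m) = (3/4)/m.
So |(m - 6)/(8m) − (1/8)| < ε whenever m > (3/4)/ε.
Take N = (3/4)/ε. If m > N then |(m - 6)/(8m) − (1/8)| ≤ (3/4)/m < ε.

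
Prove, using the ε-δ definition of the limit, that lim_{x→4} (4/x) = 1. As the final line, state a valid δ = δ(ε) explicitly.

δ = min(2, 2ε)

Let ε > 0. We seek δ > 0 such that 0 < |x − 4| < δ implies |4/x − 1| < ε.
|4/x − 1| = 4·|4 − x|/(4·|x|) = 4|x − 4|/(4|x|).
Restrict δ ≤ 2. Then |x − 4| < 2 gives |x| > 2, so 4|x| > 8.
Then |4/x − 1| < 4|x − 4|/8, which is < ε when |x − 4| < 2ε.
Take δ = min(2, 2ε). Then 0 < |x − 4| < δ gives both |x − 4| < 2 and |x − 4| < 2ε, so |4/x − 1| < ε.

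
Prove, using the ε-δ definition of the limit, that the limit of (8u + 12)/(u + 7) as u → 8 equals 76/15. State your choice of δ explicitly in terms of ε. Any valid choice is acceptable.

δ = min(15/2, (225/88)ε)

Fix ε > 0. We want δ > 0 with 0 < |u − 8| < δ ⇒ |(8u + 12)/(u + 7) − (76/15)| < ε.
Combining over a common denominator, (8u + 12)/(u + 7) − (76/15) = [(8u + 12)·15 − 76·(u + 7)] / [15·(u + 7)] = 44(u − 8) / (15(u + 7)).
So |(8u + 12)/(u + 7) − (76/15)| = 44|u − 8| / (15·|u + 7|).
Restrict δ ≤ 15/2. Then |u − 8| < 15/2 gives |u + 7| = |(u − 8) + 15| ≥ 15 − 15/2 = 15/2.
Hence |(8u + 12)/(u + 7) − (76/15)| < 44|u − 8|/(15·(15/2)) = (88/225)|u − 8|, which is < ε once |u − 8| < (225/88)ε.
Take δ = min(15/2, (225/88)ε). Then 0 < |u − 8| < δ forces both bounds, so |(8u + 12)/(u + 7) − (76/15)| < ε.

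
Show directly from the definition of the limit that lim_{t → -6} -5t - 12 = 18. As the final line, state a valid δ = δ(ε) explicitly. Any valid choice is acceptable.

δ = ε/5

Let ε > 0 be given. We need δ > 0 so that 0 < |t + 6| < δ implies |(-5t - 12) − 18| < ε.
|(-5t - 12) − 18| = |-5t - 30| = 5|t + 6|.
So 5|t + 6| < ε exactly when |t + 6| < ε/5.
Take δ = ε/5. If 0 < |t + 6| < δ then |(-5t - 12) − 18| = 5|t + 6| < 5·(ε/5) = ε.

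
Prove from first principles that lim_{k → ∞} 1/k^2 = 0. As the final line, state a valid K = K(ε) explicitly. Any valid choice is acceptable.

Fix ε > 0. For k ≥ 1, |1/k^2 − 0| = 1/k^2.
1/k^2 < ε ⇔ k^2 > 1/ε ⇔ k > (1/ε)^{1/2}.
Take K = (1/ε)^{1/2}. Then k > K implies 1/k^2 < ε.

K = (1/ε)^{1/2}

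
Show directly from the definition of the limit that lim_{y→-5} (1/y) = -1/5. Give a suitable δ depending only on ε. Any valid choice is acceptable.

δ = min(5/2, (25/2)ε)

Let ε > 0 be given. We seek δ > 0 such that 0 < |y + 5| < δ implies |1/y + 1/5| < ε.
|1/y + 1/5| = |-5 − y|/(5·|y|) = |y + 5|/(5|y|).
Require δ ≤ 5/2 so that |y| > 5 − 5/2 = 5/2, hence 5|y| > 25/2.
Then |1/y + 1/5| < |y + 5|/(25/2), which is < ε when |y + 5| < (25/2)ε.
Take δ = min(5/2, (25/2)ε). Then 0 < |y + 5| < δ gives both |y + 5| < 5/2 and |y + 5| < (25/2)ε, so |1/y + 1/5| < ε.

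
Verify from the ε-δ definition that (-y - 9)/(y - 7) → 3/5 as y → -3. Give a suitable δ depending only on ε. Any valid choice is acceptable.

Fix ε > 0. We want δ > 0 with 0 < |y + 3| < δ ⇒ |(-y - 9)/(y - 7) − (3/5)| < ε.
Combining over a common denominator, (-y - 9)/(y - 7) − (3/5) = [(-y - 9)·(-10) − (-6)·(y - 7)] / [(-10)·(y - 7)] = 16(y + 3) / ((-10)(y - 7)).
So |(-y - 9)/(y - 7) − (3/5)| = 16|y + 3| / (10·|y − 7|).
Restrict δ ≤ 5. Then |y + 3| < 5 gives |y − 7| = |(y + 3) + (-10)| ≥ 10 − 5 = 5.
Hence |(-y - 9)/(y - 7) − (3/5)| < 16|y + 3|/(10·5) = (8/25)|y + 3|, which is < ε once |y + 3| < (25/8)ε.
Take δ = min(5, (25/8)ε). Then 0 < |y + 3| < δ forces both bounds, so |(-y - 9)/(y - 7) − (3/5)| < ε.

δ = min(5, (25/8)ε)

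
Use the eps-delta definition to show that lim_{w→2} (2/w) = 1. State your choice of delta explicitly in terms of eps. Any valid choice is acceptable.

delta = min(1, eps)

Fix eps > 0. We seek delta > 0 such that 0 < |w − 2| < delta implies |2/w − 1| < eps.
|2/w − 1| = 2·|2 − w|/(2·|w|) = 2|w − 2|/(2|w|).
Restrict delta ≤ 1. Then |w − 2| < 1 gives |w| > 1, so 2|w| > 2.
Then |2/w − 1| < 2|w − 2|/2, which is < eps when |w − 2| < eps.
Take delta = min(1, eps). Then 0 < |w − 2| < delta gives both |w − 2| < 1 and |w − 2| < eps, so |2/w − 1| < eps.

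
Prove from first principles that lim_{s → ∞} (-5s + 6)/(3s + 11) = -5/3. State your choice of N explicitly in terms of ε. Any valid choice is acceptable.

Suppose ε > 0. We seek N > 0 such that s > N implies |(-5s + 6)/(3s + 11) + 5/3| < ε.
(-5s + 6)/(3s + 11) + 5/3 = (3(-5s + 6) − (-5)(3s + 11)) / (3(3s + 11)) = 73/(3(3s + 11)).
For s > 0 we have 3s + 11 > 3s, so |(-5s + 6)/(3s + 11) + 5/3| = 73/(3(3s + 11)) < 73/(3·3s) = (73/9)/s.
Thus |(-5s + 6)/(3s + 11) + 5/3| < ε whenever s > (73/9)/ε.
Take N = (73/9)/ε. If s > N then |(-5s + 6)/(3s + 11) + 5/3| < (73/9)/s < ε.

N = (73/9)/ε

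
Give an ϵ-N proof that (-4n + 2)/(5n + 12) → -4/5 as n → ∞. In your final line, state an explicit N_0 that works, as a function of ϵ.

Let ϵ > 0. For n ≥ 1, |(-4n + 2)/(5n + 12) + 4/5| = |58|/(5(5n + 12)) = 58/(5(5n + 12)).
Since 5n + 12 ≥ 5n for n ≥ 1, this is ≤ 58/(5·5n) = (58/25)/n.
So |(-4n + 2)/(5n + 12) + 4/5| < ϵ whenever n > (58/25)/ϵ.
Take N_0 = (58/25)/ϵ. If n > N_0 then |(-4n + 2)/(5n + 12) + 4/5| ≤ (58/25)/n < ϵ.

N_0 = (58/25)/ϵ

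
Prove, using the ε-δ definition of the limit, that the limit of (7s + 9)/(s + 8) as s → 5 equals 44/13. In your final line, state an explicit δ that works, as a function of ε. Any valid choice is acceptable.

Let ε > 0. We want δ > 0 with 0 < |s − 5| < δ ⇒ |(7s + 9)/(s + 8) − (44/13)| < ε.
Combining over a common denominator, (7s + 9)/(s + 8) − (44/13) = [(7s + 9)·13 − 44·(s + 8)] / [13·(s + 8)] = 47(s − 5) / (13(s + 8)).
So |(7s + 9)/(s + 8) − (44/13)| = 47|s − 5| / (13·|s + 8|).
Restrict δ ≤ 13/2. Then |s − 5| < 13/2 gives |s + 8| = |(s − 5) + 13| ≥ 13 − 13/2 = 13/2.
Hence |(7s + 9)/(s + 8) − (44/13)| < 47|s − 5|/(13·(13/2)) = (94/169)|s − 5|, which is < ε once |s − 5| < (169/94)ε.
Take δ = min(13/2, (169/94)ε). Then 0 < |s − 5| < δ forces both bounds, so |(7s + 9)/(s + 8) − (44/13)| < ε.

δ = min(13/2, (169/94)ε)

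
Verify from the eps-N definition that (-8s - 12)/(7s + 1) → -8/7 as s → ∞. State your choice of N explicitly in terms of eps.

Fix eps > 0. We seek N > 0 such that s > N implies |(-8s - 12)/(7s + 1) + 8/7| < eps.
(-8s - 12)/(7s + 1) + 8/7 = (7(-8s - 12) − (-8)(7s + 1)) / (7(7s + 1)) = -76/(7(7s + 1)).
For s > 0 we have 7s + 1 > 7s, so |(-8s - 12)/(7s + 1) + 8/7| = 76/(7(7s + 1)) < 76/(7·7s) = (76/49)/s.
Thus |(-8s - 12)/(7s + 1) + 8/7| < eps whenever s > (76/49)/eps.
Take N = (76/49)/eps. If s > N then |(-8s - 12)/(7s + 1) + 8/7| < (76/49)/s < eps.

N = (76/49)/eps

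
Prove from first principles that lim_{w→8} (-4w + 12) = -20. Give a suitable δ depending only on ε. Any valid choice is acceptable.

Fix ε > 0. We need δ > 0 so that 0 < |w − 8| < δ implies |(-4w + 12) + 20| < ε.
Since (-4w + 12) + 20 = -4(w − 8), we have |(-4w + 12) + 20| = 4|w − 8|.
Thus it suffices that |w − 8| < ε/4.
Choosing δ = ε/4 gives |(-4w + 12) + 20| = 4|w − 8| < ε whenever |w − 8| < δ.

δ = ε/4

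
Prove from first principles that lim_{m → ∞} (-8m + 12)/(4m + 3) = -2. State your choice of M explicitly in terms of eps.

M = (9/2)/eps

Suppose eps > 0. For m ≥ 1, |(-8m + 12)/(4m + 3) + 2| = |72|/(4(4m + 3)) = 72/(4(4m + 3)).
Since 4m + 3 ≥ 4m for m ≥ 1, this is ≤ 72/(4·4m) = (9/2)/m.
So |(-8m + 12)/(4m + 3) + 2| < eps whenever m > (9/2)/eps.
Take M = (9/2)/eps. If m > M then |(-8m + 12)/(4m + 3) + 2| ≤ (9/2)/m < eps.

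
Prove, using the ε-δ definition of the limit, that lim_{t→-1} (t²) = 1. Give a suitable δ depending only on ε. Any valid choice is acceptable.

Let ε > 0. We seek δ > 0 with 0 < |t + 1| < δ ⇒ |t² − 1| < ε.
Factor: t² − 1 = (t + 1)(t - 1), so |t² − 1| = |t + 1|·|t - 1|.
Impose δ ≤ 1 so that |t| < 2; then |t - 1| ≤ 3.
Hence |t² − 1| ≤ 3|t + 1|, which is < ε once |t + 1| < ε/3.
Take δ = min(1, ε/3). If 0 < |t + 1| < δ then both bounds hold and |t² − 1| ≤ 3|t + 1| < 3·(ε/3) = ε.

δ = min(1, ε/3)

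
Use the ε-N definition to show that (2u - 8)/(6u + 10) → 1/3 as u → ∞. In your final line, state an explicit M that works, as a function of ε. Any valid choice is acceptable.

M = (17/9)/ε

Fix ε > 0. We seek M > 0 such that u > M implies |(2u - 8)/(6u + 10) − (1/3)| < ε.
(2u - 8)/(6u + 10) − (1/3) = (6(2u - 8) − 2(6u + 10)) / (6(6u + 10)) = -68/(6(6u + 10)).
For u > 0 we have 6u + 10 > 6u, so |(2u - 8)/(6u + 10) − (1/3)| = 68/(6(6u + 10)) < 68/(6·6u) = (17/9)/u.
Thus |(2u - 8)/(6u + 10) − (1/3)| < ε whenever u > (17/9)/ε.
Take M = (17/9)/ε. If u > M then |(2u - 8)/(6u + 10) − (1/3)| < (17/9)/u < ε.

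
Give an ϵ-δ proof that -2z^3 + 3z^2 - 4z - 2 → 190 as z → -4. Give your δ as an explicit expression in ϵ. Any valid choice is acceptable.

Fix ϵ > 0. We want δ > 0 such that 0 < |z + 4| < δ implies |(-2z^3 + 3z^2 - 4z - 2) − 190| < ϵ.
(-2z^3 + 3z^2 - 4z - 2) − 190 = -2z^3 + 3z^2 - 4z - 192 = (z + 4)(-2z^2 + 11z - 48).
So |(-2z^3 + 3z^2 - 4z - 2) − 190| = |z + 4|·|-2z^2 + 11z - 48|.
Require δ ≤ 2. Then |z + 4| < 2 gives |z| < 6, and by the triangle inequality |-2z^2 + 11z - 48| ≤ 2·6^2 + 11·6 + 48 = 186.
Hence |(-2z^3 + 3z^2 - 4z - 2) − 190| ≤ 186|z + 4| < ϵ provided |z + 4| < ϵ/186.
Choosing δ = min(2, ϵ/186) ensures both conditions, hence |(-2z^3 + 3z^2 - 4z - 2) − 190| < ϵ.

δ = min(2, ϵ/186)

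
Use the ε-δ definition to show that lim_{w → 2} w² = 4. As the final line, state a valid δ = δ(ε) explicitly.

δ = min(1, ε/5)

Let ε > 0. We seek δ > 0 with 0 < |w − 2| < δ ⇒ |w² − 4| < ε.
Factor: w² − 4 = (w − 2)(w + 2), so |w² − 4| = |w − 2|·|w + 2|.
Impose δ ≤ 1 so that |w| < 3; then |w + 2| ≤ 5.
Hence |w² − 4| ≤ 5|w − 2|, which is < ε once |w − 2| < ε/5.
Take δ = min(1, ε/5). If 0 < |w − 2| < δ then both bounds hold and |w² − 4| ≤ 5|w − 2| < 5·(ε/5) = ε.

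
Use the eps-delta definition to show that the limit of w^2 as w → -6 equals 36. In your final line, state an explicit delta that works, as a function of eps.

delta = min(2, eps/14)

Let eps > 0 be given. We seek delta > 0 with 0 < |w + 6| < delta ⇒ |w^2 − 36| < eps.
Factor: w^2 − 36 = (w + 6)(w - 6), so |w^2 − 36| = |w + 6|·|w - 6|.
Restrict delta ≤ 2. Then |w + 6| < 2 gives |w| < 8, so by the triangle inequality |w - 6| ≤ 8 + 6 = 14.
Hence |w^2 − 36| ≤ 14|w + 6|, which is < eps once |w + 6| < eps/14.
Take delta = min(2, eps/14). If 0 < |w + 6| < delta then both bounds hold and |w^2 − 36| ≤ 14|w + 6| < 14·(eps/14) = eps.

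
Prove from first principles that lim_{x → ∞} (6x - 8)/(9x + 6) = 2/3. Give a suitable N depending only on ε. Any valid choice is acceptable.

N = (4/3)/ε

Suppose ε > 0. We seek N > 0 such that x > N implies |(6x - 8)/(9x + 6) − (2/3)| < ε.
(6x - 8)/(9x + 6) − (2/3) = (9(6x - 8) − 6(9x + 6)) / (9(9x + 6)) = -108/(9(9x + 6)).
For x > 0 we have 9x + 6 > 9x, so |(6x - 8)/(9x + 6) − (2/3)| = 108/(9(9x + 6)) < 108/(9·9x) = (4/3)/x.
Thus |(6x - 8)/(9x + 6) − (2/3)| < ε whenever x > (4/3)/ε.
Take N = (4/3)/ε. If x > N then |(6x - 8)/(9x + 6) − (2/3)| < (4/3)/x < ε.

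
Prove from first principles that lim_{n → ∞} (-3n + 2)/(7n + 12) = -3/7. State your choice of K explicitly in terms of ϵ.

K = (50/49)/ϵ

Fix ϵ > 0. For n ≥ 1, |(-3n + 2)/(7n + 12) + 3/7| = |50|/(7(7n + 12)) = 50/(7(7n + 12)).
Since 7n + 12 ≥ 7n for n ≥ 1, this is ≤ 50/(7·7n) = (50/49)/n.
So |(-3n + 2)/(7n + 12) + 3/7| < ϵ whenever n > (50/49)/ϵ.
Take K = (50/49)/ϵ. If n > K then |(-3n + 2)/(7n + 12) + 3/7| ≤ (50/49)/n < ϵ.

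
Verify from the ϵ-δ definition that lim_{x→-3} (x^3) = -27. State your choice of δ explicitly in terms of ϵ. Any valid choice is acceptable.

Fix ϵ > 0. We seek δ > 0 with 0 < |x + 3| < δ ⇒ |x^3 + 27| < ϵ.
Factor: x^3 + 27 = (x + 3)(x^2 - 3x + 9), so |x^3 + 27| = |x + 3|·|x^2 - 3x + 9|.
Impose δ ≤ 1 so that |x| < 4; then |x^2 - 3x + 9| ≤ 37.
Hence |x^3 + 27| ≤ 37|x + 3|, which is < ϵ once |x + 3| < ϵ/37.
Take δ = min(1, ϵ/37). If 0 < |x + 3| < δ then both bounds hold and |x^3 + 27| ≤ 37|x + 3| < 37·(ϵ/37) = ϵ.

δ = min(1, ϵ/37)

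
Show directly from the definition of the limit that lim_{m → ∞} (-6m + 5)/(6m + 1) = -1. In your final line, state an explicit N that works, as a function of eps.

N = 1/eps

Let eps > 0. For m ≥ 1, |(-6m + 5)/(6m + 1) + 1| = |36|/(6(6m + 1)) = 36/(6(6m + 1)).
Since 6m + 1 ≥ 6m for m ≥ 1, this is ≤ 36/(6·6m) = 1/m.
So |(-6m + 5)/(6m + 1) + 1| < eps whenever m > 1/eps.
Take N = 1/eps. If m > N then |(-6m + 5)/(6m + 1) + 1| ≤ 1/m < eps.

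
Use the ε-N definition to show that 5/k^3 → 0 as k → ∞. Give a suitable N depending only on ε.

N = (5/ε)^{1/3}

Let ε > 0 be given. For k ≥ 1, |5/k^3 − 0| = 5/k^3.
5/k^3 < ε ⇔ k^3 > 5/ε ⇔ k > (5/ε)^{1/3}.
Take N = (5/ε)^{1/3}. Then k > N implies 5/k^3 < ε.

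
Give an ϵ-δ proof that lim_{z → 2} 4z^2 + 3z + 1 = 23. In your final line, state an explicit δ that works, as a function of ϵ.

Suppose ϵ > 0. We want δ > 0 such that 0 < |z − 2| < δ implies |(4z^2 + 3z + 1) − 23| < ϵ.
(4z^2 + 3z + 1) − 23 = 4z^2 + 3z - 22 = (z − 2)(4z + 11).
So |(4z^2 + 3z + 1) − 23| = |z − 2|·|4z + 11|.
Require δ ≤ 1. Then |z − 2| < 1 gives |z| < 3, and by the triangle inequality |4z + 11| ≤ 4·3 + 11 = 23.
Hence |(4z^2 + 3z + 1) − 23| ≤ 23|z − 2| < ϵ provided |z − 2| < ϵ/23.
Choosing δ = min(1, ϵ/23) ensures both conditions, hence |(4z^2 + 3z + 1) − 23| < ϵ.

δ = min(1, ϵ/23)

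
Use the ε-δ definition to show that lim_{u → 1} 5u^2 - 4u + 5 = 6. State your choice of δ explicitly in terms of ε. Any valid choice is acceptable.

Let ε > 0 be given. We want δ > 0 such that 0 < |u − 1| < δ implies |(5u^2 - 4u + 5) − 6| < ε.
(5u^2 - 4u + 5) − 6 = 5u^2 - 4u - 1 = (u − 1)(5u + 1).
So |(5u^2 - 4u + 5) − 6| = |u − 1|·|5u + 1|.
Assume first that |u − 1| < 1, so |u| < 2. Then |5u + 1| ≤ 5·2 + 1 = 11.
Hence |(5u^2 - 4u + 5) − 6| ≤ 11|u − 1| < ε provided |u − 1| < ε/11.
Choosing δ = min(1, ε/11) ensures both conditions, hence |(5u^2 - 4u + 5) − 6| < ε.

δ = min(1, ε/11)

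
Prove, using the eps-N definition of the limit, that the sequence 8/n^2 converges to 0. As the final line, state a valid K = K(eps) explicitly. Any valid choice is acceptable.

Fix eps > 0. For n ≥ 1, |8/n^2 − 0| = 8/n^2.
8/n^2 < eps ⇔ n^2 > 8/eps ⇔ n > (8/eps)^{1/2}.
Take K = (8/eps)^{1/2}. Then n > K implies 8/n^2 < eps.

K = (8/eps)^{1/2}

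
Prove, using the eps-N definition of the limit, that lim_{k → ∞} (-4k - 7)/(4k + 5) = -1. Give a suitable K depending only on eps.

K = (1/2)/eps

Suppose eps > 0. For k ≥ 1, |(-4k - 7)/(4k + 5) + 1| = |-8|/(4(4k + 5)) = 8/(4(4k + 5)).
Since 4k + 5 ≥ 4k for k ≥ 1, this is ≤ 8/(4·4k) = (1/2)/k.
So |(-4k - 7)/(4k + 5) + 1| < eps whenever k > (1/2)/eps.
Take K = (1/2)/eps. If k > K then |(-4k - 7)/(4k + 5) + 1| ≤ (1/2)/k < eps.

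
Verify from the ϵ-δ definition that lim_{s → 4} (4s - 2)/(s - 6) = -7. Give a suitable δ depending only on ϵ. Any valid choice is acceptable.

Fix ϵ > 0. We want δ > 0 with 0 < |s − 4| < δ ⇒ |(4s - 2)/(s - 6) + 7| < ϵ.
Combining over a common denominator, (4s - 2)/(s - 6) + 7 = [(4s - 2)·(-2) − 14·(s - 6)] / [(-2)·(s - 6)] = -22(s − 4) / ((-2)(s - 6)).
So |(4s - 2)/(s - 6) + 7| = 22|s − 4| / (2·|s − 6|).
Require δ ≤ 1, so |s − 6| ≥ |-2| − |s − 4| > 2 − 1 = 1.
Hence |(4s - 2)/(s - 6) + 7| < 22|s − 4|/(2·1) = 11|s − 4|, which is < ϵ once |s − 4| < (1/11)ϵ.
Take δ = min(1, (1/11)ϵ). Then 0 < |s − 4| < δ forces both bounds, so |(4s - 2)/(s - 6) + 7| < ϵ.

δ = min(1, (1/11)ϵ)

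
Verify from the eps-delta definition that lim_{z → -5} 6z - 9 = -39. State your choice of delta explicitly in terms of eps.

Let eps > 0 be given. We need delta > 0 so that 0 < |z + 5| < delta implies |(6z - 9) + 39| < eps.
|(6z - 9) + 39| = |6z + 30| = 6|z + 5|.
Thus it suffices that |z + 5| < eps/6.
Take delta = eps/6. If 0 < |z + 5| < delta then |(6z - 9) + 39| = 6|z + 5| < 6·(eps/6) = eps.

delta = eps/6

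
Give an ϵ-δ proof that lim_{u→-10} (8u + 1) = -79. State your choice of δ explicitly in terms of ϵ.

Fix ϵ > 0. We need δ > 0 so that 0 < |u + 10| < δ implies |(8u + 1) + 79| < ϵ.
|(8u + 1) + 79| = |8u + 80| = 8|u + 10|.
Thus it suffices that |u + 10| < ϵ/8.
Take δ = ϵ/8. If 0 < |u + 10| < δ then |(8u + 1) + 79| = 8|u + 10| < 8·(ϵ/8) = ϵ.

δ = ϵ/8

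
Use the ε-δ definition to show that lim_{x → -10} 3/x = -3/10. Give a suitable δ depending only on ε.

δ = min(5, (50/3)ε)

Fix ε > 0. We seek δ > 0 such that 0 < |x + 10| < δ implies |3/x + 3/10| < ε.
|3/x + 3/10| = 3·|-10 − x|/(10·|x|) = 3|x + 10|/(10|x|).
Require δ ≤ 5 so that |x| > 10 − 5 = 5, hence 10|x| > 50.
Then |3/x + 3/10| < 3|x + 10|/50, which is < ε when |x + 10| < (50/3)ε.
Take δ = min(5, (50/3)ε). Then 0 < |x + 10| < δ gives both |x + 10| < 5 and |x + 10| < (50/3)ε, so |3/x + 3/10| < ε.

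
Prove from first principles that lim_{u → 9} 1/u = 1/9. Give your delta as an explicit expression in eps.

delta = min(9/2, (81/2)eps)

Suppose eps > 0. We seek delta > 0 such that 0 < |u − 9| < delta implies |1/u − (1/9)| < eps.
|1/u − (1/9)| = |9 − u|/(9·|u|) = |u − 9|/(9|u|).
Restrict delta ≤ 9/2. Then |u − 9| < 9/2 gives |u| > 9/2, so 9|u| > 81/2.
Then |1/u − (1/9)| < |u − 9|/(81/2), which is < eps when |u − 9| < (81/2)eps.
Take delta = min(9/2, (81/2)eps). Then 0 < |u − 9| < delta gives both |u − 9| < 9/2 and |u − 9| < (81/2)eps, so |1/u − (1/9)| < eps.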